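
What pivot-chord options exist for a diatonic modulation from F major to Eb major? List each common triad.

Triads in F major: F major (I), G minor (ii), A minor (iii), Bb major (IV), C major (V), D minor (vi), E diminished (vii°).
Triads in Eb major: Eb major (I), F minor (ii), G minor (iii), Ab major (IV), Bb major (V), C minor (vi), D diminished (vii°).
Shared triads with their functions: G minor (ii in F major, iii in Eb major); Bb major (IV in F major, V in Eb major).

Gm, Bb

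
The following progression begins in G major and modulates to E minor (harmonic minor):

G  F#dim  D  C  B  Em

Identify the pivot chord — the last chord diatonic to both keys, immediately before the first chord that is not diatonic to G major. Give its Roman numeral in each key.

Chords diatonic to G major: G, Am, Bm, C, D, Em, F#dim.
Reading the progression, the first chord not in that set is B, so the modulation leaves G major there.
The chord immediately before B is C, which is diatonic to both keys: IV in G major and VI in E minor.

C — IV in G major, VI in E minor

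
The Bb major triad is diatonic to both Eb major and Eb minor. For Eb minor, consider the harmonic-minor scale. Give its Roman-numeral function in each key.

The scale of Eb major is Eb F G Ab Bb C D; Bb is degree 5, and the triad built there (Bb-D-F) is major, so it is V.
The scale of Eb minor (harmonic minor) is Eb F Gb Ab Bb Cb D; Bb is degree 5, and the triad built there (Bb-D-F) is major, so it is V.

V in Eb major; V in Eb minor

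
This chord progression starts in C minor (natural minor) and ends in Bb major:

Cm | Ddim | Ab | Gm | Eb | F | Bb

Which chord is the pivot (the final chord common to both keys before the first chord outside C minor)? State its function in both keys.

Chords diatonic to C minor: Cm, Ddim, Eb, Fm, Gm, Ab, Bb.
Reading the progression, the first chord not in that set is F, so the modulation leaves C minor there.
The chord immediately before F is Eb, which is diatonic to both keys: III in C minor and IV in Bb major.

Eb — III in C minor, IV in Bb major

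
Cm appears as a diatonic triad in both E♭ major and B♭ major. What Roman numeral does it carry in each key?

The scale of E♭ major is E♭ F G A♭ B♭ C D; C is degree 6, and the triad built there (C-E♭-G) is minor, so it is vi.
The scale of B♭ major is B♭ C D E♭ F G A; C is degree 2, and the triad built there (C-E♭-G) is minor, so it is ii.

vi in E♭ major; ii in B♭ major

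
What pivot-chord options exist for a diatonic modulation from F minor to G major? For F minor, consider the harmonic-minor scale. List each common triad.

Triads in F minor (harmonic minor): F minor (i), G diminished (ii°), Ab augmented (III+), Bb minor (iv), C major (V), Db major (VI), E diminished (vii°).
Triads in G major: G major (I), A minor (ii), B minor (iii), C major (IV), D major (V), E minor (vi), F# diminished (vii°).
Shared triads with their functions: C major (V in F minor, IV in G major).

C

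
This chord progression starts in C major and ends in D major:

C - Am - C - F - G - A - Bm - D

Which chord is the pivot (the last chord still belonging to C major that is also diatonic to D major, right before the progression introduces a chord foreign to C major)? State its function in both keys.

Chords diatonic to C major: C, Dm, Em, F, G, Am, Bdim.
Reading the progression, the first chord not in that set is A, so the modulation leaves C major there.
The chord immediately before A is G, which is diatonic to both keys: V in C major and IV in D major.

G — V in C major, IV in D major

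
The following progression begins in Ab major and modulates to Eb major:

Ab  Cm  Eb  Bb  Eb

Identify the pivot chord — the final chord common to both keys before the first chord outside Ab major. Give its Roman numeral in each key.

Eb — V in Ab major, I in Eb major

Chords diatonic to Ab major: Ab, Bbm, Cm, Db, Eb, Fm, Gdim.
Reading the progression, the first chord not in that set is Bb, so the modulation leaves Ab major there.
The chord immediately before Bb is Eb, which is diatonic to both keys: V in Ab major and I in Eb major.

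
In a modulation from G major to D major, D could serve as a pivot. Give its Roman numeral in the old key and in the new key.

The scale of G major is G A B C D E F#; D is degree 5, and the triad built there (D-F#-A) is major, so it is V.
The scale of D major is D E F# G A B C#; D is degree 1, and the triad built there (D-F#-A) is major, so it is I.

V in G major; I in D major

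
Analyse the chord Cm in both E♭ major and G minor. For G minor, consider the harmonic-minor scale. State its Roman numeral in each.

vi in E♭ major; iv in G minor

The scale of E♭ major is E♭ F G A♭ B♭ C D; C is degree 6, and the triad built there (C-E♭-G) is minor, so it is vi.
The scale of G minor (harmonic minor) is G A B♭ C D E♭ F♯; C is degree 4, and the triad built there (C-E♭-G) is minor, so it is iv.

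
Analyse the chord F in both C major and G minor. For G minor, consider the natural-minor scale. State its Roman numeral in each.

The scale of C major is C D E F G A B; F is degree 4, and the triad built there (F-A-C) is major, so it is IV.
The scale of G minor (natural minor) is G A Bb C D Eb F; F is degree 7, and the triad built there (F-A-C) is major, so it is VII.

IV in C major; VII in G minor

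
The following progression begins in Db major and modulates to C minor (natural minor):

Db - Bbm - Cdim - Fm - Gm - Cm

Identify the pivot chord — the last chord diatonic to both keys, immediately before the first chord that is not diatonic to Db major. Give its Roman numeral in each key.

Chords diatonic to Db major: Db, Ebm, Fm, Gb, Ab, Bbm, Cdim.
Reading the progression, the first chord not in that set is Gm, so the modulation leaves Db major there.
The chord immediately before Gm is Fm, which is diatonic to both keys: iii in Db major and iv in C minor.

Fm — iii in Db major, iv in C minor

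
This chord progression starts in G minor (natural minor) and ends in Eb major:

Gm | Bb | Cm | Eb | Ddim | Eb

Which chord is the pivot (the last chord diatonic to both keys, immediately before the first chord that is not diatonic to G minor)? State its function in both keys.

Chords diatonic to G minor: Gm, Adim, Bb, Cm, Dm, Eb, F.
Reading the progression, the first chord not in that set is Ddim, so the modulation leaves G minor there.
The chord immediately before Ddim is Eb, which is diatonic to both keys: VI in G minor and I in Eb major.

Eb — VI in G minor, I in Eb major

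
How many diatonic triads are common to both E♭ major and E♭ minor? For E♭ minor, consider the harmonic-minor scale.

2

Diatonic triads of E♭ major: E♭ (I), Fm (ii), Gm (iii), A♭ (IV), B♭ (V), Cm (vi), Ddim (vii°).
Diatonic triads of E♭ minor (harmonic minor): E♭m (i), Fdim (ii°), G♭aug (III+), A♭m (iv), B♭ (V), C♭ (VI), Ddim (vii°).
Matching root and quality in both lists: B♭, Ddim.
That gives 2 common triads.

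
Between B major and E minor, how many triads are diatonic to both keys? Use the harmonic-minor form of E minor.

1

Diatonic triads of B major: B (I), C#m (ii), D#m (iii), E (IV), F# (V), G#m (vi), A#dim (vii°).
Diatonic triads of E minor (harmonic minor): Em (i), F#dim (ii°), Gaug (III+), Am (iv), B (V), C (VI), D#dim (vii°).
Matching root and quality in both lists: B.
That gives 1 common triad.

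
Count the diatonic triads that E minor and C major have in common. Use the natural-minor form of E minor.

4

Diatonic triads of E minor (natural minor): E minor (i), F# diminished (ii°), G major (III), A minor (iv), B minor (v), C major (VI), D major (VII).
Diatonic triads of C major: C major (I), D minor (ii), E minor (iii), F major (IV), G major (V), A minor (vi), B diminished (vii°).
Matching root and quality in both lists: E minor, G major, A minor, C major.
That gives 4 common triads.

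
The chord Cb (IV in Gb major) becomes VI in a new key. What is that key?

Eb minor

The numeral VI denotes a major triad on scale degree 6. With Cb on degree 6, the tonic of the new key is Eb.
Degree 6 carries a major triad in minor keys, so the destination is Eb minor.
Check: the diatonic triads of Eb minor (natural minor) are Ebm (i), Fdim (ii°), Gb (III), Abm (iv), Bbm (v), Cb (VI), Db (VII) — Cb is indeed VI.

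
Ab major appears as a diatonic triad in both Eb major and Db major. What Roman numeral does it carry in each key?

The scale of Eb major is Eb F G Ab Bb C D; Ab is degree 4, and the triad built there (Ab-C-Eb) is major, so it is IV.
The scale of Db major is Db Eb F Gb Ab Bb C; Ab is degree 5, and the triad built there (Ab-C-Eb) is major, so it is V.

IV in Eb major; V in Db major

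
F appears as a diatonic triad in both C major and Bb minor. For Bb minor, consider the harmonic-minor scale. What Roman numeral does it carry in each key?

IV in C major; V in Bb minor

The scale of C major is C D E F G A B; F is degree 4, and the triad built there (F-A-C) is major, so it is IV.
The scale of Bb minor (harmonic minor) is Bb C Db Eb F Gb A; F is degree 5, and the triad built there (F-A-C) is major, so it is V.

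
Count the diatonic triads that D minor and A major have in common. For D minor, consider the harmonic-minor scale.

1

Diatonic triads of D minor (harmonic minor): Dm (i), Edim (ii°), Faug (III+), Gm (iv), A (V), Bb (VI), C#dim (vii°).
Diatonic triads of A major: A (I), Bm (ii), C#m (iii), D (IV), E (V), F#m (vi), G#dim (vii°).
Matching root and quality in both lists: A.
That gives 1 common triad.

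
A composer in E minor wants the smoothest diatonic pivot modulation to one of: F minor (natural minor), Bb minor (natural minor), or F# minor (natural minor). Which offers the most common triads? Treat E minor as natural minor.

Triads of E minor (natural minor): Em (i), F#dim (ii°), G (III), Am (iv), Bm (v), C (VI), D (VII).
F minor (natural minor) shares 0: none.
Bb minor (natural minor) shares 0: none.
F# minor (natural minor) shares 2: Bm, D.
The most common triads (2) are shared with F# minor.

F# minor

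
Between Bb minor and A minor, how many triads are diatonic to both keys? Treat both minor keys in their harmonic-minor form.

1

Diatonic triads of Bb minor (harmonic minor): Bbm (i), Cdim (ii°), Dbaug (III+), Ebm (iv), F (V), Gb (VI), Adim (vii°).
Diatonic triads of A minor (harmonic minor): Am (i), Bdim (ii°), Caug (III+), Dm (iv), E (V), F (VI), G#dim (vii°).
Matching root and quality in both lists: F.
That gives 1 common triad.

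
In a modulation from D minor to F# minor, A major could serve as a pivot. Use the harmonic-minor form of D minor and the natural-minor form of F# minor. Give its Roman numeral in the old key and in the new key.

The scale of D minor (harmonic minor) is D E F G A Bb C#; A is degree 5, and the triad built there (A-C#-E) is major, so it is V.
The scale of F# minor (natural minor) is F# G# A B C# D E; A is degree 3, and the triad built there (A-C#-E) is major, so it is III.

V in D minor; III in F# minor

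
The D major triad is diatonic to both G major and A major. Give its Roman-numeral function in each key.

The scale of G major is G A B C D E F#; D is degree 5, and the triad built there (D-F#-A) is major, so it is V.
The scale of A major is A B C# D E F# G#; D is degree 4, and the triad built there (D-F#-A) is major, so it is IV.

V in G major; IV in A major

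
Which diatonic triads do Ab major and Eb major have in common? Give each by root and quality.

Triads in Ab major: Ab (I), Bbm (ii), Cm (iii), Db (IV), Eb (V), Fm (vi), Gdim (vii°).
Triads in Eb major: Eb (I), Fm (ii), Gm (iii), Ab (IV), Bb (V), Cm (vi), Ddim (vii°).
Shared triads with their functions: Ab (I in Ab major, IV in Eb major); Cm (iii in Ab major, vi in Eb major); Eb (V in Ab major, I in Eb major); Fm (vi in Ab major, ii in Eb major).

Ab, Cm, Eb, Fm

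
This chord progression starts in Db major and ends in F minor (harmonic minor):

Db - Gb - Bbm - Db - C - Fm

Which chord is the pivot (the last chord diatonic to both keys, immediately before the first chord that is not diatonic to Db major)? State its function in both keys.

Chords diatonic to Db major: Db, Ebm, Fm, Gb, Ab, Bbm, Cdim.
Reading the progression, the first chord not in that set is C, so the modulation leaves Db major there.
The chord immediately before C is Db, which is diatonic to both keys: I in Db major and VI in F minor.

Db — I in Db major, VI in F minor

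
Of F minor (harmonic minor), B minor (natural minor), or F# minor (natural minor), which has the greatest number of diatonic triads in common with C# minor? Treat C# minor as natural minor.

Triads of C# minor (natural minor): C# minor (i), D# diminished (ii°), E major (III), F# minor (iv), G# minor (v), A major (VI), B major (VII).
F minor (harmonic minor) shares 0: none.
B minor (natural minor) shares 2: F#m, A.
F# minor (natural minor) shares 4: C#m, E, F#m, A.
The most common triads (4) are shared with F# minor.

F# minor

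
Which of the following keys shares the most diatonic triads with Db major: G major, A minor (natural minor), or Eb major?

Eb major

Triads of Db major: Db major (I), Eb minor (ii), F minor (iii), Gb major (IV), Ab major (V), Bb minor (vi), C diminished (vii°).
G major shares 0: none.
A minor (natural minor) shares 0: none.
Eb major shares 2: Fm, Ab.
The most common triads (2) are shared with Eb major.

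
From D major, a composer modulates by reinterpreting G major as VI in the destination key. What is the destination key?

The numeral VI denotes a major triad on scale degree 6. With G on degree 6, the tonic of the new key is B.
Degree 6 carries a major triad in minor keys, so the destination is B minor.
Check: the diatonic triads of B minor (natural minor) are Bm (i), C#dim (ii°), D (III), Em (iv), F#m (v), G (VI), A (VII) — G major is indeed VI.

B minor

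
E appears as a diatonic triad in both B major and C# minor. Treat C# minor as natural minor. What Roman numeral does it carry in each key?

The scale of B major is B C# D# E F# G# A#; E is degree 4, and the triad built there (E-G#-B) is major, so it is IV.
The scale of C# minor (natural minor) is C# D# E F# G# A B; E is degree 3, and the triad built there (E-G#-B) is major, so it is III.

IV in B major; III in C# minor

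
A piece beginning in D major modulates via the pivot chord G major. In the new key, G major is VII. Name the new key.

A minor

The numeral VII denotes a major triad on scale degree 7. With G on degree 7, the tonic of the new key is A.
Degree 7 carries a major triad in natural-minor keys, so the destination is A minor.
Check: the diatonic triads of A minor (natural minor) are Am (i), Bdim (ii°), C (III), Dm (iv), Em (v), F (VI), G (VII) — G major is indeed VII.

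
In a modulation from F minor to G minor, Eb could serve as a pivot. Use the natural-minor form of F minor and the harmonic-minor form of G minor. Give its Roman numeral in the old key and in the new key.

VII in F minor; VI in G minor

The scale of F minor (natural minor) is F G Ab Bb C Db Eb; Eb is degree 7, and the triad built there (Eb-G-Bb) is major, so it is VII.
The scale of G minor (harmonic minor) is G A Bb C D Eb F#; Eb is degree 6, and the triad built there (Eb-G-Bb) is major, so it is VI.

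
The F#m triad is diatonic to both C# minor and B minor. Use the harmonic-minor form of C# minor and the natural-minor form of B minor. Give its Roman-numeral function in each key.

The scale of C# minor (harmonic minor) is C# D# E F# G# A B#; F# is degree 4, and the triad built there (F#-A-C#) is minor, so it is iv.
The scale of B minor (natural minor) is B C# D E F# G A; F# is degree 5, and the triad built there (F#-A-C#) is minor, so it is v.

iv in C# minor; v in B minor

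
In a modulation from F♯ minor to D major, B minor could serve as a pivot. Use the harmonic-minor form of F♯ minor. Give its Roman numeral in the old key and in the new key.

The scale of F♯ minor (harmonic minor) is F♯ G♯ A B C♯ D E♯; B is degree 4, and the triad built there (B-D-F♯) is minor, so it is iv.
The scale of D major is D E F♯ G A B C♯; B is degree 6, and the triad built there (B-D-F♯) is minor, so it is vi.

iv in F♯ minor; vi in D major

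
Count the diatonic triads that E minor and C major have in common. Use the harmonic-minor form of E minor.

3

Diatonic triads of E minor (harmonic minor): Em (i), F#dim (ii°), Gaug (III+), Am (iv), B (V), C (VI), D#dim (vii°).
Diatonic triads of C major: C (I), Dm (ii), Em (iii), F (IV), G (V), Am (vi), Bdim (vii°).
Matching root and quality in both lists: Em, Am, C.
That gives 3 common triads.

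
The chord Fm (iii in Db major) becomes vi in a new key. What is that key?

Ab major

The numeral vi denotes a minor triad on scale degree 6. With F on degree 6, the tonic of the new key is Ab.
Degree 6 carries a minor triad in major keys, so the destination is Ab major.
Check: the diatonic triads of Ab major are Ab (I), Bbm (ii), Cm (iii), Db (IV), Eb (V), Fm (vi), Gdim (vii°) — Fm is indeed vi.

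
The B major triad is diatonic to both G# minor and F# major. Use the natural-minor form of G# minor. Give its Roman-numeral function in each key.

The scale of G# minor (natural minor) is G# A# B C# D# E F#; B is degree 3, and the triad built there (B-D#-F#) is major, so it is III.
The scale of F# major is F# G# A# B C# D# E#; B is degree 4, and the triad built there (B-D#-F#) is major, so it is IV.

III in G# minor; IV in F# major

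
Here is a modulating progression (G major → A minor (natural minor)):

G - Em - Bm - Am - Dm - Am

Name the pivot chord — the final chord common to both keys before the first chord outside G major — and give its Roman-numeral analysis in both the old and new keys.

Chords diatonic to G major: G, Am, Bm, C, D, Em, F#dim.
Reading the progression, the first chord not in that set is Dm, so the modulation leaves G major there.
The chord immediately before Dm is Am, which is diatonic to both keys: ii in G major and i in A minor.

Am — ii in G major, i in A minor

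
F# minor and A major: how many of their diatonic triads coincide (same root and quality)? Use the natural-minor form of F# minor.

7

Diatonic triads of F# minor (natural minor): F#m (i), G#dim (ii°), A (III), Bm (iv), C#m (v), D (VI), E (VII).
Diatonic triads of A major: A (I), Bm (ii), C#m (iii), D (IV), E (V), F#m (vi), G#dim (vii°).
Matching root and quality in both lists: F#m, G#dim, A, Bm, C#m, D, E.
That gives 7 common triads.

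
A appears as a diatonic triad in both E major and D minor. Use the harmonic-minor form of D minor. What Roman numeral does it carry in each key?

IV in E major; V in D minor

The scale of E major is E F# G# A B C# D#; A is degree 4, and the triad built there (A-C#-E) is major, so it is IV.
The scale of D minor (harmonic minor) is D E F G A Bb C#; A is degree 5, and the triad built there (A-C#-E) is major, so it is V.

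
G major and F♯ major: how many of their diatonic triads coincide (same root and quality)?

0

Diatonic triads of G major: G (I), Am (ii), Bm (iii), C (IV), D (V), Em (vi), F♯dim (vii°).
Diatonic triads of F♯ major: F♯ (I), G♯m (ii), A♯m (iii), B (IV), C♯ (V), D♯m (vi), E♯dim (vii°).
No triad has the same root and quality in both keys.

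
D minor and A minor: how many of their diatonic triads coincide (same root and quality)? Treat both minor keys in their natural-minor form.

4

Diatonic triads of D minor (natural minor): D minor (i), E diminished (ii°), F major (III), G minor (iv), A minor (v), Bb major (VI), C major (VII).
Diatonic triads of A minor (natural minor): A minor (i), B diminished (ii°), C major (III), D minor (iv), E minor (v), F major (VI), G major (VII).
Matching root and quality in both lists: D minor, F major, A minor, C major.
That gives 4 common triads.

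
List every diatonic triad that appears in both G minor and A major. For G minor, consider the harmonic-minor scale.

D

Triads in G minor (harmonic minor): Gm (i), Adim (ii°), Bbaug (III+), Cm (iv), D (V), Eb (VI), F#dim (vii°).
Triads in A major: A (I), Bm (ii), C#m (iii), D (IV), E (V), F#m (vi), G#dim (vii°).
Shared triads with their functions: D (V in G minor, IV in A major).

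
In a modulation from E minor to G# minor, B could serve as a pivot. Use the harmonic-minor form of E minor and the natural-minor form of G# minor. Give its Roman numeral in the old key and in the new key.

The scale of E minor (harmonic minor) is E F# G A B C D#; B is degree 5, and the triad built there (B-D#-F#) is major, so it is V.
The scale of G# minor (natural minor) is G# A# B C# D# E F#; B is degree 3, and the triad built there (B-D#-F#) is major, so it is III.

V in E minor; III in G# minor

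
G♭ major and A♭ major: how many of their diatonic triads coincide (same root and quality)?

Diatonic triads of G♭ major: G♭ major (I), A♭ minor (ii), B♭ minor (iii), C♭ major (IV), D♭ major (V), E♭ minor (vi), F diminished (vii°).
Diatonic triads of A♭ major: A♭ major (I), B♭ minor (ii), C minor (iii), D♭ major (IV), E♭ major (V), F minor (vi), G diminished (vii°).
Matching root and quality in both lists: B♭ minor, D♭ major.
That gives 2 common triads.

2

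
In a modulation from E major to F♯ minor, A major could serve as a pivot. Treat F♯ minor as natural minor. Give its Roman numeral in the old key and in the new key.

The scale of E major is E F♯ G♯ A B C♯ D♯; A is degree 4, and the triad built there (A-C♯-E) is major, so it is IV.
The scale of F♯ minor (natural minor) is F♯ G♯ A B C♯ D E; A is degree 3, and the triad built there (A-C♯-E) is major, so it is III.

IV in E major; III in F♯ minor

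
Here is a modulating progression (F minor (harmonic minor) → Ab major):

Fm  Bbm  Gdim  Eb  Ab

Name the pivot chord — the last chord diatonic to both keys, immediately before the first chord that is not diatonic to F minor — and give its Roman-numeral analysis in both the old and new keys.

Gdim — ii° in F minor, vii° in Ab major

Chords diatonic to F minor: Fm, Gdim, Abaug, Bbm, C, Db, Edim.
Reading the progression, the first chord not in that set is Eb, so the modulation leaves F minor there.
The chord immediately before Eb is Gdim, which is diatonic to both keys: ii° in F minor and vii° in Ab major.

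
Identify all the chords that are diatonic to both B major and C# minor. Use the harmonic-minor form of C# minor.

Triads in B major: B (I), C#m (ii), D#m (iii), E (IV), F# (V), G#m (vi), A#dim (vii°).
Triads in C# minor (harmonic minor): C#m (i), D#dim (ii°), Eaug (III+), F#m (iv), G# (V), A (VI), B#dim (vii°).
Shared triads with their functions: C#m (ii in B major, i in C# minor).

C#m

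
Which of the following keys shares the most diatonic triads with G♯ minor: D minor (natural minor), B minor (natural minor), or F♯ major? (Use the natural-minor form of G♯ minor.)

F♯ major

Triads of G♯ minor (natural minor): G♯m (i), A♯dim (ii°), B (III), C♯m (iv), D♯m (v), E (VI), F♯ (VII).
D minor (natural minor) shares 0: none.
B minor (natural minor) shares 0: none.
F♯ major shares 4: G♯m, B, D♯m, F♯.
The most common triads (4) are shared with F♯ major.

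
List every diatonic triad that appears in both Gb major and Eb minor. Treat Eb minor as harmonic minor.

Triads in Gb major: Gb major (I), Ab minor (ii), Bb minor (iii), Cb major (IV), Db major (V), Eb minor (vi), F diminished (vii°).
Triads in Eb minor (harmonic minor): Eb minor (i), F diminished (ii°), Gb augmented (III+), Ab minor (iv), Bb major (V), Cb major (VI), D diminished (vii°).
Shared triads with their functions: Ab minor (ii in Gb major, iv in Eb minor); Cb major (IV in Gb major, VI in Eb minor); Eb minor (vi in Gb major, i in Eb minor); F diminished (vii° in Gb major, ii° in Eb minor).

Abm, Cb, Ebm, Fdim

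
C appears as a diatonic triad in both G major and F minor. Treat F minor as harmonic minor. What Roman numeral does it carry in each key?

IV in G major; V in F minor

The scale of G major is G A B C D E F#; C is degree 4, and the triad built there (C-E-G) is major, so it is IV.
The scale of F minor (harmonic minor) is F G Ab Bb C Db E; C is degree 5, and the triad built there (C-E-G) is major, so it is V.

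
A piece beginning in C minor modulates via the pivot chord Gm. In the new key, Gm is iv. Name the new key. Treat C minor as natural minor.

The numeral iv denotes a minor triad on scale degree 4. With G on degree 4, the tonic of the new key is D.
Degree 4 carries a minor triad in minor keys, so the destination is D minor.
Check: the diatonic triads of D minor (natural minor) are Dm (i), Edim (ii°), F (III), Gm (iv), Am (v), Bb (VI), C (VII) — Gm is indeed iv.

D minor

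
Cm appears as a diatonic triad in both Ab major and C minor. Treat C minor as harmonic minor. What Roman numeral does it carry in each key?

The scale of Ab major is Ab Bb C Db Eb F G; C is degree 3, and the triad built there (C-Eb-G) is minor, so it is iii.
The scale of C minor (harmonic minor) is C D Eb F G Ab B; C is degree 1, and the triad built there (C-Eb-G) is minor, so it is i.

iii in Ab major; i in C minor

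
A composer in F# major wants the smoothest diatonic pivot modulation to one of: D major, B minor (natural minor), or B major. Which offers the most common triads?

B major

Triads of F# major: F# (I), G#m (ii), A#m (iii), B (IV), C# (V), D#m (vi), E#dim (vii°).
D major shares 0: none.
B minor (natural minor) shares 0: none.
B major shares 4: F#, G#m, B, D#m.
The most common triads (4) are shared with B major.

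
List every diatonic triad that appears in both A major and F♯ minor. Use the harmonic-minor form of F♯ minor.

Triads in A major: A (I), Bm (ii), C♯m (iii), D (IV), E (V), F♯m (vi), G♯dim (vii°).
Triads in F♯ minor (harmonic minor): F♯m (i), G♯dim (ii°), Aaug (III+), Bm (iv), C♯ (V), D (VI), E♯dim (vii°).
Shared triads with their functions: Bm (ii in A major, iv in F♯ minor); D (IV in A major, VI in F♯ minor); F♯m (vi in A major, i in F♯ minor); G♯dim (vii° in A major, ii° in F♯ minor).

Bm, D, F♯m, G♯dim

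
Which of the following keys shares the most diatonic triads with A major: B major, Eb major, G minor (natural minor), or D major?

Triads of A major: A (I), Bm (ii), C#m (iii), D (IV), E (V), F#m (vi), G#dim (vii°).
B major shares 2: C#m, E.
Eb major shares 0: none.
G minor (natural minor) shares 0: none.
D major shares 4: A, Bm, D, F#m.
The most common triads (4) are shared with D major.

D major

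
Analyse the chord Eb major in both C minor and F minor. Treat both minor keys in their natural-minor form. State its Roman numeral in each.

III in C minor; VII in F minor

The scale of C minor (natural minor) is C D Eb F G Ab Bb; Eb is degree 3, and the triad built there (Eb-G-Bb) is major, so it is III.
The scale of F minor (natural minor) is F G Ab Bb C Db Eb; Eb is degree 7, and the triad built there (Eb-G-Bb) is major, so it is VII.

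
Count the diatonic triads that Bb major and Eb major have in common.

4

Diatonic triads of Bb major: Bb major (I), C minor (ii), D minor (iii), Eb major (IV), F major (V), G minor (vi), A diminished (vii°).
Diatonic triads of Eb major: Eb major (I), F minor (ii), G minor (iii), Ab major (IV), Bb major (V), C minor (vi), D diminished (vii°).
Matching root and quality in both lists: Bb major, C minor, Eb major, G minor.
That gives 4 common triads.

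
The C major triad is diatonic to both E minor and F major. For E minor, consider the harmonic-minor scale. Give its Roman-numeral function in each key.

VI in E minor; V in F major

The scale of E minor (harmonic minor) is E F# G A B C D#; C is degree 6, and the triad built there (C-E-G) is major, so it is VI.
The scale of F major is F G A Bb C D E; C is degree 5, and the triad built there (C-E-G) is major, so it is V.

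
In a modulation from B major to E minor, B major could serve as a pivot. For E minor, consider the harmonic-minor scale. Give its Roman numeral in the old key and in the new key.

The scale of B major is B C♯ D♯ E F♯ G♯ A♯; B is degree 1, and the triad built there (B-D♯-F♯) is major, so it is I.
The scale of E minor (harmonic minor) is E F♯ G A B C D♯; B is degree 5, and the triad built there (B-D♯-F♯) is major, so it is V.

I in B major; V in E minor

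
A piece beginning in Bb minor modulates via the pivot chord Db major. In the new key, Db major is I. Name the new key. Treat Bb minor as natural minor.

Db major

The numeral I denotes a major triad on scale degree 1. With Db on degree 1, the tonic of the new key is Db.
Degree 1 carries a major triad in major keys, so the destination is Db major.
Check: the diatonic triads of Db major are Db (I), Ebm (ii), Fm (iii), Gb (IV), Ab (V), Bbm (vi), Cdim (vii°) — Db major is indeed I.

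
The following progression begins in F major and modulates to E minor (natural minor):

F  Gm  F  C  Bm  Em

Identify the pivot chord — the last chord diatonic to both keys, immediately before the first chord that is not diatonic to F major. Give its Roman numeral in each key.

Chords diatonic to F major: F, Gm, Am, Bb, C, Dm, Edim.
Reading the progression, the first chord not in that set is Bm, so the modulation leaves F major there.
The chord immediately before Bm is C, which is diatonic to both keys: V in F major and VI in E minor.

C — V in F major, VI in E minor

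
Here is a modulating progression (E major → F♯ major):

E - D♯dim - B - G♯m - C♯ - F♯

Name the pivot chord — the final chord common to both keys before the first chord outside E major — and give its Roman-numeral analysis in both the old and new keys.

Chords diatonic to E major: E, F♯m, G♯m, A, B, C♯m, D♯dim.
Reading the progression, the first chord not in that set is C♯, so the modulation leaves E major there.
The chord immediately before C♯ is G♯m, which is diatonic to both keys: iii in E major and ii in F♯ major.

G♯m — iii in E major, ii in F♯ major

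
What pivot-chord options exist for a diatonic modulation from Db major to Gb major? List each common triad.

Triads in Db major: Db major (I), Eb minor (ii), F minor (iii), Gb major (IV), Ab major (V), Bb minor (vi), C diminished (vii°).
Triads in Gb major: Gb major (I), Ab minor (ii), Bb minor (iii), Cb major (IV), Db major (V), Eb minor (vi), F diminished (vii°).
Shared triads with their functions: Db major (I in Db major, V in Gb major); Eb minor (ii in Db major, vi in Gb major); Gb major (IV in Db major, I in Gb major); Bb minor (vi in Db major, iii in Gb major).

Db, Ebm, Gb, Bbm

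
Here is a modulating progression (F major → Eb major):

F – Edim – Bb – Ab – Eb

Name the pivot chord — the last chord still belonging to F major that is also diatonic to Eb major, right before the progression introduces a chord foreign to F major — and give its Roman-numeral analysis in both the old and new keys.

Chords diatonic to F major: F, Gm, Am, Bb, C, Dm, Edim.
Reading the progression, the first chord not in that set is Ab, so the modulation leaves F major there.
The chord immediately before Ab is Bb, which is diatonic to both keys: IV in F major and V in Eb major.

Bb — IV in F major, V in Eb major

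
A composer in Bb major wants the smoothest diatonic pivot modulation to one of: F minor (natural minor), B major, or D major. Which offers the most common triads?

F minor

Triads of Bb major: Bb (I), Cm (ii), Dm (iii), Eb (IV), F (V), Gm (vi), Adim (vii°).
F minor (natural minor) shares 2: Cm, Eb.
B major shares 0: none.
D major shares 0: none.
The most common triads (2) are shared with F minor.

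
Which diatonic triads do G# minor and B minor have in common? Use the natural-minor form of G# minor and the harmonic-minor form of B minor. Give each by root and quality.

A#dim, F#

Triads in G# minor (natural minor): G# minor (i), A# diminished (ii°), B major (III), C# minor (iv), D# minor (v), E major (VI), F# major (VII).
Triads in B minor (harmonic minor): B minor (i), C# diminished (ii°), D augmented (III+), E minor (iv), F# major (V), G major (VI), A# diminished (vii°).
Shared triads with their functions: A# diminished (ii° in G# minor, vii° in B minor); F# major (VII in G# minor, V in B minor).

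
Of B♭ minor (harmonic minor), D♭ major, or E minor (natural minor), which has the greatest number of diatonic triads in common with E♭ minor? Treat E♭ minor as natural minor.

Triads of E♭ minor (natural minor): E♭m (i), Fdim (ii°), G♭ (III), A♭m (iv), B♭m (v), C♭ (VI), D♭ (VII).
B♭ minor (harmonic minor) shares 3: E♭m, G♭, B♭m.
D♭ major shares 4: E♭m, G♭, B♭m, D♭.
E minor (natural minor) shares 0: none.
The most common triads (4) are shared with D♭ major.

D♭ major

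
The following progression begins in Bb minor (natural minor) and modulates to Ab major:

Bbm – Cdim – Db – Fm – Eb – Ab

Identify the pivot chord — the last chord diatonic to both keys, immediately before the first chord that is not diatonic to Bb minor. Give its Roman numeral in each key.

Fm — v in Bb minor, vi in Ab major

Chords diatonic to Bb minor: Bbm, Cdim, Db, Ebm, Fm, Gb, Ab.
Reading the progression, the first chord not in that set is Eb, so the modulation leaves Bb minor there.
The chord immediately before Eb is Fm, which is diatonic to both keys: v in Bb minor and vi in Ab major.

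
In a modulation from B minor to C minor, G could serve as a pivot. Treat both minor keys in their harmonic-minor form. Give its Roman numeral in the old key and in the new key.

The scale of B minor (harmonic minor) is B C♯ D E F♯ G A♯; G is degree 6, and the triad built there (G-B-D) is major, so it is VI.
The scale of C minor (harmonic minor) is C D E♭ F G A♭ B; G is degree 5, and the triad built there (G-B-D) is major, so it is V.

VI in B minor; V in C minor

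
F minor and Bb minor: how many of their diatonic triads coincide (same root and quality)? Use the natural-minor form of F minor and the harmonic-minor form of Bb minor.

Diatonic triads of F minor (natural minor): Fm (i), Gdim (ii°), Ab (III), Bbm (iv), Cm (v), Db (VI), Eb (VII).
Diatonic triads of Bb minor (harmonic minor): Bbm (i), Cdim (ii°), Dbaug (III+), Ebm (iv), F (V), Gb (VI), Adim (vii°).
Matching root and quality in both lists: Bbm.
That gives 1 common triad.

1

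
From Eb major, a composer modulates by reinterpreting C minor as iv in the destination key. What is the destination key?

The numeral iv denotes a minor triad on scale degree 4. With C on degree 4, the tonic of the new key is G.
Degree 4 carries a minor triad in minor keys, so the destination is G minor.
Check: the diatonic triads of G minor (natural minor) are Gm (i), Adim (ii°), Bb (III), Cm (iv), Dm (v), Eb (VI), F (VII) — C minor is indeed iv.

G minor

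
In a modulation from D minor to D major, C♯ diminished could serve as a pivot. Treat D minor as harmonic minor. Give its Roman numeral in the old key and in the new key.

vii° in D minor; vii° in D major

The scale of D minor (harmonic minor) is D E F G A B♭ C♯; C♯ is degree 7, and the triad built there (C♯-E-G) is diminished, so it is vii°.
The scale of D major is D E F♯ G A B C♯; C♯ is degree 7, and the triad built there (C♯-E-G) is diminished, so it is vii°.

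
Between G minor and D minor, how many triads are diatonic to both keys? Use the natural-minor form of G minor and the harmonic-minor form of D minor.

Diatonic triads of G minor (natural minor): Gm (i), Adim (ii°), Bb (III), Cm (iv), Dm (v), Eb (VI), F (VII).
Diatonic triads of D minor (harmonic minor): Dm (i), Edim (ii°), Faug (III+), Gm (iv), A (V), Bb (VI), C#dim (vii°).
Matching root and quality in both lists: Gm, Bb, Dm.
That gives 3 common triads.

3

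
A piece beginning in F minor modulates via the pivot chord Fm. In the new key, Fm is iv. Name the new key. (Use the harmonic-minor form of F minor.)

The numeral iv denotes a minor triad on scale degree 4. With F on degree 4, the tonic of the new key is C.
Degree 4 carries a minor triad in minor keys, so the destination is C minor.
Check: the diatonic triads of C minor (natural minor) are Cm (i), Ddim (ii°), Eb (III), Fm (iv), Gm (v), Ab (VI), Bb (VII) — Fm is indeed iv.

C minor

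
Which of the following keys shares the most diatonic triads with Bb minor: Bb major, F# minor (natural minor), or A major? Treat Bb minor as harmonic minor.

Bb major

Triads of Bb minor (harmonic minor): Bb minor (i), C diminished (ii°), Db augmented (III+), Eb minor (iv), F major (V), Gb major (VI), A diminished (vii°).
Bb major shares 2: F, Adim.
F# minor (natural minor) shares 0: none.
A major shares 0: none.
The most common triads (2) are shared with Bb major.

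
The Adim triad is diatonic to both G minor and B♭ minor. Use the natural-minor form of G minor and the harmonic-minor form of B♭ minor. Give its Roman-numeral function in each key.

ii° in G minor; vii° in B♭ minor

The scale of G minor (natural minor) is G A B♭ C D E♭ F; A is degree 2, and the triad built there (A-C-E♭) is diminished, so it is ii°.
The scale of B♭ minor (harmonic minor) is B♭ C D♭ E♭ F G♭ A; A is degree 7, and the triad built there (A-C-E♭) is diminished, so it is vii°.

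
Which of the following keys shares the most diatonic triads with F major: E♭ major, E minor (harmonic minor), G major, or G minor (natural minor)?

G minor

Triads of F major: F (I), Gm (ii), Am (iii), B♭ (IV), C (V), Dm (vi), Edim (vii°).
E♭ major shares 2: Gm, B♭.
E minor (harmonic minor) shares 2: Am, C.
G major shares 2: Am, C.
G minor (natural minor) shares 4: F, Gm, B♭, Dm.
The most common triads (4) are shared with G minor.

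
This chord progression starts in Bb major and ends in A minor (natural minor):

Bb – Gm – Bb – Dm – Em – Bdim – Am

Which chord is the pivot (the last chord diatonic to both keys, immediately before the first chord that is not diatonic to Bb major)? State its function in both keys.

Chords diatonic to Bb major: Bb, Cm, Dm, Eb, F, Gm, Adim.
Reading the progression, the first chord not in that set is Em, so the modulation leaves Bb major there.
The chord immediately before Em is Dm, which is diatonic to both keys: iii in Bb major and iv in A minor.

Dm — iii in Bb major, iv in A minor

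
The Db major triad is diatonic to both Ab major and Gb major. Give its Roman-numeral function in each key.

The scale of Ab major is Ab Bb C Db Eb F G; Db is degree 4, and the triad built there (Db-F-Ab) is major, so it is IV.
The scale of Gb major is Gb Ab Bb Cb Db Eb F; Db is degree 5, and the triad built there (Db-F-Ab) is major, so it is V.

IV in Ab major; V in Gb major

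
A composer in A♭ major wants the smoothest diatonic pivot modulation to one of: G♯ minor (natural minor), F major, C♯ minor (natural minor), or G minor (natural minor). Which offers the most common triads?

G minor

Triads of A♭ major: A♭ (I), B♭m (ii), Cm (iii), D♭ (IV), E♭ (V), Fm (vi), Gdim (vii°).
G♯ minor (natural minor) shares 0: none.
F major shares 0: none.
C♯ minor (natural minor) shares 0: none.
G minor (natural minor) shares 2: Cm, E♭.
The most common triads (2) are shared with G minor.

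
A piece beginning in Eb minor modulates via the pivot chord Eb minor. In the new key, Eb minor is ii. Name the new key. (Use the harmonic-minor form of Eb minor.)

Db major

The numeral ii denotes a minor triad on scale degree 2. With Eb on degree 2, the tonic of the new key is Db.
Degree 2 carries a minor triad in major keys, so the destination is Db major.
Check: the diatonic triads of Db major are Db (I), Ebm (ii), Fm (iii), Gb (IV), Ab (V), Bbm (vi), Cdim (vii°) — Eb minor is indeed ii.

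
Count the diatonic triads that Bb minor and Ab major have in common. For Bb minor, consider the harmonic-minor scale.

1

Diatonic triads of Bb minor (harmonic minor): Bbm (i), Cdim (ii°), Dbaug (III+), Ebm (iv), F (V), Gb (VI), Adim (vii°).
Diatonic triads of Ab major: Ab (I), Bbm (ii), Cm (iii), Db (IV), Eb (V), Fm (vi), Gdim (vii°).
Matching root and quality in both lists: Bbm.
That gives 1 common triad.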